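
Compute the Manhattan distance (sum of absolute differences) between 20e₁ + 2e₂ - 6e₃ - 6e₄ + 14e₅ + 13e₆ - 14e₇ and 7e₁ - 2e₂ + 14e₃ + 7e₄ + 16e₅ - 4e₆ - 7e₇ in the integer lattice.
76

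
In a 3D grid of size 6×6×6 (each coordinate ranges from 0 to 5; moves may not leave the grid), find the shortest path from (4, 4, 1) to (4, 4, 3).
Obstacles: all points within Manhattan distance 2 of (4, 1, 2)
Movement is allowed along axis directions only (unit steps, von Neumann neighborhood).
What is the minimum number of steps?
2
(one shortest path: (4, 4, 1) → (4, 4, 2) → (4, 4, 3))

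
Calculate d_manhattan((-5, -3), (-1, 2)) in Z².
9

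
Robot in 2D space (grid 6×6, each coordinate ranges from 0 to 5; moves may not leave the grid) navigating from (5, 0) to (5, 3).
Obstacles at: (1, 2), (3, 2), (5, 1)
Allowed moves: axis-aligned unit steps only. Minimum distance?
5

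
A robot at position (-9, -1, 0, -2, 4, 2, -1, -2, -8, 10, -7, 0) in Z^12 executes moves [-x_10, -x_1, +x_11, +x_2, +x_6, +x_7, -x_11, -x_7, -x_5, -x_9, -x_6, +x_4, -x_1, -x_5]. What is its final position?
(-11, 0, 0, -1, 2, 2, -1, -2, -9, 9, -7, 0)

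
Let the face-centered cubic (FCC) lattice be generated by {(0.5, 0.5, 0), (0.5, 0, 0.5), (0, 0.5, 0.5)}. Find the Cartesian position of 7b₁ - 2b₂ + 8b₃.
(2.5, 7.5, 3)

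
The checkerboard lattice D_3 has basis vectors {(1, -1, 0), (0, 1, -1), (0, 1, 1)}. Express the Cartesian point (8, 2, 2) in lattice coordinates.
8b₁ + 4b₂ + 6b₃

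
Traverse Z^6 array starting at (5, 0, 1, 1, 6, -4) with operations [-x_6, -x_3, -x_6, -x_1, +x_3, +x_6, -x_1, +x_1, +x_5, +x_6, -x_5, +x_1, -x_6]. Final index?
(5, 0, 1, 1, 6, -5)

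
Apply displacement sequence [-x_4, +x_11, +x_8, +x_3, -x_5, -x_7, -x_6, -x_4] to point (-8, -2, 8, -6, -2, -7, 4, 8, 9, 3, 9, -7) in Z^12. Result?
(-8, -2, 9, -8, -3, -8, 3, 9, 9, 3, 10, -7)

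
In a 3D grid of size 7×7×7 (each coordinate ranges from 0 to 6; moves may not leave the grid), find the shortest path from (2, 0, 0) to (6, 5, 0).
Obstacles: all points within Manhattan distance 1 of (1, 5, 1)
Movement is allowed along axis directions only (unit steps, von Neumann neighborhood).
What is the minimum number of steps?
9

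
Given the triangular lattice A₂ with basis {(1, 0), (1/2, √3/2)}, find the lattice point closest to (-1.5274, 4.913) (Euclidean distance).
(-2, 5.196)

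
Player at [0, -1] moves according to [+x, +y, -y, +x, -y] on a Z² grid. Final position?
(2, -2)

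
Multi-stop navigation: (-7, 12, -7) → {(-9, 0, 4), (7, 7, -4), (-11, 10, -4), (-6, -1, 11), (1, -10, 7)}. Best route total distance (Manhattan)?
92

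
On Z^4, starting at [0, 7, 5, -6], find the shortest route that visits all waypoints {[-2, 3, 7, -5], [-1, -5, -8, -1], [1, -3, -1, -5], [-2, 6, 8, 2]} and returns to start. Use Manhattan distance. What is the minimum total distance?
84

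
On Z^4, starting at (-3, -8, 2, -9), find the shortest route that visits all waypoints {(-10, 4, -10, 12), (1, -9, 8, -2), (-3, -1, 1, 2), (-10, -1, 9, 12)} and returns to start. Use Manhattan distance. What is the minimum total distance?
128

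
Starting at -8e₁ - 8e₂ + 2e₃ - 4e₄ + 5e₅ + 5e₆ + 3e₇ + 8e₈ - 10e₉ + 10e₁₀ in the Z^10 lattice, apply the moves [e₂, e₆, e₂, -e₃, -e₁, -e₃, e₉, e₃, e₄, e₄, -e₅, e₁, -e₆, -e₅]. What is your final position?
(-8, -6, 1, -2, 3, 5, 3, 8, -9, 10)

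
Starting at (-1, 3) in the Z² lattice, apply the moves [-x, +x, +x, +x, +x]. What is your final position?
(2, 3)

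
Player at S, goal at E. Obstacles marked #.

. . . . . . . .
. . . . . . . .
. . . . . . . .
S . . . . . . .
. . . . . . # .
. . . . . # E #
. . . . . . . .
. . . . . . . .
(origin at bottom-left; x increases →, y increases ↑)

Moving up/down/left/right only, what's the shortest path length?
10
(one shortest path: (0, 4) → (1, 4) → (2, 4) → (3, 4) → (4, 4) → (4, 3) → (4, 2) → (4, 1) → (5, 1) → (6, 1) → (6, 2))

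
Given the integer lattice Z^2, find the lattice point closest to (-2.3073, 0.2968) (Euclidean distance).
(-2, 0)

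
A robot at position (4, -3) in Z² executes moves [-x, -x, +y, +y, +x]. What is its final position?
(3, -1)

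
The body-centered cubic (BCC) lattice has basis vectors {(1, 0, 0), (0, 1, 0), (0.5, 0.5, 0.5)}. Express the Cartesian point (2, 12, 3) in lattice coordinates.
-b₁ + 9b₂ + 6b₃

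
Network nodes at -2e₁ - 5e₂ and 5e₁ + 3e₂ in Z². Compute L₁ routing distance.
15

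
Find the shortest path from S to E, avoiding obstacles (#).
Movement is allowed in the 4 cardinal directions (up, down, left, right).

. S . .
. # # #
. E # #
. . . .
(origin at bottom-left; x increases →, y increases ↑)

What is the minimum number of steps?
4
(one shortest path: (1, 3) → (0, 3) → (0, 2) → (0, 1) → (1, 1))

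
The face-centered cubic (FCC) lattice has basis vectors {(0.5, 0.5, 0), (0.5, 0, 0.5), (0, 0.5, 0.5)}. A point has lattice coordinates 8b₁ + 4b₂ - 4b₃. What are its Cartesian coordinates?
(6, 2, 0)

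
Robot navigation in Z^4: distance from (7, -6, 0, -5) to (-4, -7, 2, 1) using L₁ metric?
20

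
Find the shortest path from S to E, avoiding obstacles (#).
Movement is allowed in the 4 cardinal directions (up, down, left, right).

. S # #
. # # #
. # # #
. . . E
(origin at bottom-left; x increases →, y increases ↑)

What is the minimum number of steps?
7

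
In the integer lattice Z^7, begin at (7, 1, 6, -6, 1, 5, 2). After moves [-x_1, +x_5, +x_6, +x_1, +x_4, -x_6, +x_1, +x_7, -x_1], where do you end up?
(7, 1, 6, -5, 2, 5, 3)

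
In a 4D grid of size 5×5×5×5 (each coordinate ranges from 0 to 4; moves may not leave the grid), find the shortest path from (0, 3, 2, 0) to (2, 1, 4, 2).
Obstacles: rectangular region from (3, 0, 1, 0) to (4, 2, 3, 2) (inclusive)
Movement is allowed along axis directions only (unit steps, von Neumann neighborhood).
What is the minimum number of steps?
8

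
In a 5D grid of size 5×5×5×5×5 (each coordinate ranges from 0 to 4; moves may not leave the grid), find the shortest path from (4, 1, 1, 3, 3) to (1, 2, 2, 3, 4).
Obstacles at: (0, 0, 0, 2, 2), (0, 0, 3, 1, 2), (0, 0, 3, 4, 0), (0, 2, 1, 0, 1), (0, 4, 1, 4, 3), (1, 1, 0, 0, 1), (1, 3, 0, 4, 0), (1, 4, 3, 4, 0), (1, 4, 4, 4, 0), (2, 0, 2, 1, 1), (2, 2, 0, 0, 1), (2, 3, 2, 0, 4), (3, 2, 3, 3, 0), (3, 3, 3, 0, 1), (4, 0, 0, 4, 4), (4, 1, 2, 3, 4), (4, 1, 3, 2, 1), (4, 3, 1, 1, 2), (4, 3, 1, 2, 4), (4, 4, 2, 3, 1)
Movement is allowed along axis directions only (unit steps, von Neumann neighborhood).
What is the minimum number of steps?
6
(one shortest path: (4, 1, 1, 3, 3) → (3, 1, 1, 3, 3) → (2, 1, 1, 3, 3) → (1, 1, 1, 3, 3) → (1, 2, 1, 3, 3) → (1, 2, 2, 3, 3) → (1, 2, 2, 3, 4))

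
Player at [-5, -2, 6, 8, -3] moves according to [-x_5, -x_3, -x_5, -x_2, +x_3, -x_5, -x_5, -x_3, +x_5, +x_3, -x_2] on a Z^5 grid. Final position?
(-5, -4, 6, 8, -6)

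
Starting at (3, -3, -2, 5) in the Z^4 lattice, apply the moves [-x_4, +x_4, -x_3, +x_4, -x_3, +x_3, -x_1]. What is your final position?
(2, -3, -3, 6)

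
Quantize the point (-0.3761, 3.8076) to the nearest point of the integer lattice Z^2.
(0, 4)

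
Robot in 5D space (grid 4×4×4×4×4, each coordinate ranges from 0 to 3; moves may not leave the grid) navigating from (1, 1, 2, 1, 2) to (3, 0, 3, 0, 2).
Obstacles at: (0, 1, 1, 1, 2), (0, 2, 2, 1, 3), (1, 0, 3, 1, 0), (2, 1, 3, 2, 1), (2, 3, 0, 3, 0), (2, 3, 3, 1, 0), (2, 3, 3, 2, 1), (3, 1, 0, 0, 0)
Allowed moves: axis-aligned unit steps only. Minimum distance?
5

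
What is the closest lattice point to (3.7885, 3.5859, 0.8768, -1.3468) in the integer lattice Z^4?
(4, 4, 1, -1)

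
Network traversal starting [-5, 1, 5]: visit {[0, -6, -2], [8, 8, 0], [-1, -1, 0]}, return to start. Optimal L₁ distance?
68
(one optimal route: (-5, 1, 5) → (8, 8, 0) → (0, -6, -2) → (-1, -1, 0) → (-5, 1, 5))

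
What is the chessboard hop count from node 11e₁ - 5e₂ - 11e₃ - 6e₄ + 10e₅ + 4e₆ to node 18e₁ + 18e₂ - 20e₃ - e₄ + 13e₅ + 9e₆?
23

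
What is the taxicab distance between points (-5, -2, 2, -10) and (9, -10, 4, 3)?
37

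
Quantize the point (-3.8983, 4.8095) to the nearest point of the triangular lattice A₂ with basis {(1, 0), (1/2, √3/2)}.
(-4, 5.196)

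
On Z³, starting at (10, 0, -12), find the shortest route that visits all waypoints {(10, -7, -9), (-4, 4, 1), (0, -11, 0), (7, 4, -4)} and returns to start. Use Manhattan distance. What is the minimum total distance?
84
(one optimal route: (10, 0, -12) → (10, -7, -9) → (0, -11, 0) → (-4, 4, 1) → (7, 4, -4) → (10, 0, -12))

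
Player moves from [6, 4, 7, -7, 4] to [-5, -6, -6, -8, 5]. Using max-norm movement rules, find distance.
13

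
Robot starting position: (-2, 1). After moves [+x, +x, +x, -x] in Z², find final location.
(0, 1)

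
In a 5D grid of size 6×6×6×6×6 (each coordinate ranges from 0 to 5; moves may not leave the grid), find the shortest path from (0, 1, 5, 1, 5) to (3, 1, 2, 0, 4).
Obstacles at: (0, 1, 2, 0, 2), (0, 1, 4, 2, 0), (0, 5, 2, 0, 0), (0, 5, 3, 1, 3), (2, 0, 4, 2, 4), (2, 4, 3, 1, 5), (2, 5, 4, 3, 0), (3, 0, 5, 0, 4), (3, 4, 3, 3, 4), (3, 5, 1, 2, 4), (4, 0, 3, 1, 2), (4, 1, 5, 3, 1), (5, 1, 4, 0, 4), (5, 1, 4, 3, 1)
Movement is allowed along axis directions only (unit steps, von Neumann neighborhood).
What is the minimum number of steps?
8
(one shortest path: (0, 1, 5, 1, 5) → (1, 1, 5, 1, 5) → (2, 1, 5, 1, 5) → (3, 1, 5, 1, 5) → (3, 1, 4, 1, 5) → (3, 1, 3, 1, 5) → (3, 1, 2, 1, 5) → (3, 1, 2, 0, 5) → (3, 1, 2, 0, 4))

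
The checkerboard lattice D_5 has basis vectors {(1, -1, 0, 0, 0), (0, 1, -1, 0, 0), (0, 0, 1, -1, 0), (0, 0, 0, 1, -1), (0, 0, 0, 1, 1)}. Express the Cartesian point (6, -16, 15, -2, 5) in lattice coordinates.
6b₁ - 10b₂ + 5b₃ - b₄ + 4b₅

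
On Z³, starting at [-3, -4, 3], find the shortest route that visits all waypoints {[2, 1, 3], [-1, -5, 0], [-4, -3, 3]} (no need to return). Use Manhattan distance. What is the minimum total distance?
22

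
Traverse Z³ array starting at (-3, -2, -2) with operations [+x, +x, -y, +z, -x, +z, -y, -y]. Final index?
(-2, -5, 0)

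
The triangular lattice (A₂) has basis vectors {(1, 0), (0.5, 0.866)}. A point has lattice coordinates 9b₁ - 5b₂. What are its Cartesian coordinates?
(6.5, -4.33)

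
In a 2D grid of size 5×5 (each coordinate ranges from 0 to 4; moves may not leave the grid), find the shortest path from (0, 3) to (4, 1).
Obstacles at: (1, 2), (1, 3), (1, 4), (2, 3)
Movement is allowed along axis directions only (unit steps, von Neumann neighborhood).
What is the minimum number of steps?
6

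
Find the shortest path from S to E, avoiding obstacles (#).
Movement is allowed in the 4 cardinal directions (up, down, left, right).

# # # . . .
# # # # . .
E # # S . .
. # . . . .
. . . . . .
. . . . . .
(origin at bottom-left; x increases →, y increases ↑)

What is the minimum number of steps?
7
(one shortest path: (3, 3) → (3, 2) → (2, 2) → (2, 1) → (1, 1) → (0, 1) → (0, 2) → (0, 3))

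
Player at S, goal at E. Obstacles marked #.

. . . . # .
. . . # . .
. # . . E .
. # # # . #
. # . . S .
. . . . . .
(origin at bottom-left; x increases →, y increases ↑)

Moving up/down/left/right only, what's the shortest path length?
2
(one shortest path: (4, 1) → (4, 2) → (4, 3))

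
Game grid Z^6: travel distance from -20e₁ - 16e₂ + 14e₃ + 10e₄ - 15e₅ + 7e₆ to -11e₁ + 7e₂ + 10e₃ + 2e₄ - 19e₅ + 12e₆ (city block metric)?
53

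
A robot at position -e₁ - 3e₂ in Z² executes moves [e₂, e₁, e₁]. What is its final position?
(1, -2)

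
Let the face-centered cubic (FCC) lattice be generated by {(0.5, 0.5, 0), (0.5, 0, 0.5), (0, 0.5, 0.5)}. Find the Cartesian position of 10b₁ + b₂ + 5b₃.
(5.5, 7.5, 3)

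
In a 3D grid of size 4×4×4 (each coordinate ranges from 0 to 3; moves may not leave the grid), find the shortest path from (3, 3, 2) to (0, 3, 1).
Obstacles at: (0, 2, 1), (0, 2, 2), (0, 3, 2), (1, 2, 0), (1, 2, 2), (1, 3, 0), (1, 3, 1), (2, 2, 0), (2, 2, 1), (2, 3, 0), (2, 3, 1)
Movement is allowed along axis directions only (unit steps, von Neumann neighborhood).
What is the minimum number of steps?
10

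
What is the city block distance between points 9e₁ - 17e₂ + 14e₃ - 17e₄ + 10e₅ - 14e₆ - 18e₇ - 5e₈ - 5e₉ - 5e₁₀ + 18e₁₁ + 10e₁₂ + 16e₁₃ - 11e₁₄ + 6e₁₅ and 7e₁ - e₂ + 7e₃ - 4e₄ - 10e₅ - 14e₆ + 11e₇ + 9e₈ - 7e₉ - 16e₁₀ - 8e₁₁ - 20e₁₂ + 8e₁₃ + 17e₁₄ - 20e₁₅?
232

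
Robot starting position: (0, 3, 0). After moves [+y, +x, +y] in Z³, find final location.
(1, 5, 0)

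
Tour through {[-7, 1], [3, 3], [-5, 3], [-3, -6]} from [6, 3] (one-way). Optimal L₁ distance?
26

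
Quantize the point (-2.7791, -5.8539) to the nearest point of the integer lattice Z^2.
(-3, -6)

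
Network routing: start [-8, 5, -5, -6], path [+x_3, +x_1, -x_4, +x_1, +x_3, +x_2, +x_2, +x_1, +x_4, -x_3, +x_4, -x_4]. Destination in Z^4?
(-5, 7, -4, -6)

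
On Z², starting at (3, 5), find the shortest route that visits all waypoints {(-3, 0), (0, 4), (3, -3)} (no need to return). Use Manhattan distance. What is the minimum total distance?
20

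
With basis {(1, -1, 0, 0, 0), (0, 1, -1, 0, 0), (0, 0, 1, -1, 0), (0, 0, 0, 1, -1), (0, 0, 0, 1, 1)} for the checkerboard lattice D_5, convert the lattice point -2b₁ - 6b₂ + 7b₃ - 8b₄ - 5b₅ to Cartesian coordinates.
(-2, -4, 13, -20, 3)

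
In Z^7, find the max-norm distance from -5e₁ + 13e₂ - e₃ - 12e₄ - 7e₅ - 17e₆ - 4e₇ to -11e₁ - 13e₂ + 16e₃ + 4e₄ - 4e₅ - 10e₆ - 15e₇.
26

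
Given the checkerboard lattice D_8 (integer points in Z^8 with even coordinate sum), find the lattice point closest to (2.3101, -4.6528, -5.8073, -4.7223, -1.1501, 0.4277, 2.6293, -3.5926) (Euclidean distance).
(2, -5, -6, -5, -1, 0, 3, -4)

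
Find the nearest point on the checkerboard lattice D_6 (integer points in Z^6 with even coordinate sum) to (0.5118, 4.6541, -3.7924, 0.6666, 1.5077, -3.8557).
(1, 5, -4, 1, 1, -4)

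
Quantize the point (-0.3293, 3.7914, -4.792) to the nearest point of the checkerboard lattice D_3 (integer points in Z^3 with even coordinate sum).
(-1, 4, -5)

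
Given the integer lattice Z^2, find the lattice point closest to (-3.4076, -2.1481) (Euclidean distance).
(-3, -2)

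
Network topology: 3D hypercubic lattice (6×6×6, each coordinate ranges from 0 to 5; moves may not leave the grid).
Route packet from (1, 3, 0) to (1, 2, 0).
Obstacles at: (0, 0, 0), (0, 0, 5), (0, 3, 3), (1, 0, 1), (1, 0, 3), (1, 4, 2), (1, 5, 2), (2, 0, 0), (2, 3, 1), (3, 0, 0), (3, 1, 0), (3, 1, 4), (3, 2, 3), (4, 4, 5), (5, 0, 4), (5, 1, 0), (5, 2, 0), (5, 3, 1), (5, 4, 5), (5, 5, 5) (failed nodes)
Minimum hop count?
1
(one shortest path: (1, 3, 0) → (1, 2, 0))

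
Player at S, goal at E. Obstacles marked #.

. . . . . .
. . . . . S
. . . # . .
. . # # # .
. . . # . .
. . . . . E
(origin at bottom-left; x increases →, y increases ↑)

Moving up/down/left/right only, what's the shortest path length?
4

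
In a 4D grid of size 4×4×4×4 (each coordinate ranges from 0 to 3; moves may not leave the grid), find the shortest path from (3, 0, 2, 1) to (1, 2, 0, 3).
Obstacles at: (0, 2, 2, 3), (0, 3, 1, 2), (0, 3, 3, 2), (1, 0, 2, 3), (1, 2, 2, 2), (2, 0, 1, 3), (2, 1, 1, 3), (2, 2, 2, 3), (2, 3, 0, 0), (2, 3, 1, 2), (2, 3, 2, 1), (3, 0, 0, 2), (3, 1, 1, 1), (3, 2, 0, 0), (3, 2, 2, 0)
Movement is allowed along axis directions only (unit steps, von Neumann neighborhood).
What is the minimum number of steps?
8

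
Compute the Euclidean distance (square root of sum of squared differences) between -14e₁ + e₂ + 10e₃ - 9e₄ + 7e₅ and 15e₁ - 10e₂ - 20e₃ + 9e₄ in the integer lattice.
47.2758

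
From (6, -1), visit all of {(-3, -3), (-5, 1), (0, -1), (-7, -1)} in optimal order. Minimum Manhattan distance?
21
(one optimal route: (6, -1) → (0, -1) → (-3, -3) → (-5, 1) → (-7, -1))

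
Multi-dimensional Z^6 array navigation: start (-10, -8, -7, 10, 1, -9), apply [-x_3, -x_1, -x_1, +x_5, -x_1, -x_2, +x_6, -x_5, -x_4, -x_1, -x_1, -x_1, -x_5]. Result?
(-16, -9, -8, 9, 0, -8)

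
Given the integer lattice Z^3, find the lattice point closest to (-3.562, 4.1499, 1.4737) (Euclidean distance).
(-4, 4, 1)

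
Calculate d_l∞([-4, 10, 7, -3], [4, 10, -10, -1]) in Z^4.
17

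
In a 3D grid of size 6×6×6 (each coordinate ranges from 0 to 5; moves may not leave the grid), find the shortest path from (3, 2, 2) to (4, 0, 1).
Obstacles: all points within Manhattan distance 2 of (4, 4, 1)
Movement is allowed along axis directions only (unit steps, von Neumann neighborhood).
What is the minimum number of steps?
4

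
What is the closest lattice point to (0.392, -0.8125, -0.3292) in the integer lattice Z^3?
(0, -1, 0)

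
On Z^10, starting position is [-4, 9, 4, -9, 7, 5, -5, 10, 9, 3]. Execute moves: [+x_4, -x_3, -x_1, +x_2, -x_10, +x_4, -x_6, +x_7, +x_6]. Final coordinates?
(-5, 10, 3, -7, 7, 5, -4, 10, 9, 2)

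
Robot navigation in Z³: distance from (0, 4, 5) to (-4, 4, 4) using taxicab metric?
5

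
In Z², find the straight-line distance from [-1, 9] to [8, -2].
14.2127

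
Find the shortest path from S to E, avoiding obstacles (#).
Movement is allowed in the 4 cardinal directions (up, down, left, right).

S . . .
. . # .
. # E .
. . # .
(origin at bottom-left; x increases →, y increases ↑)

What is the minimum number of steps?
6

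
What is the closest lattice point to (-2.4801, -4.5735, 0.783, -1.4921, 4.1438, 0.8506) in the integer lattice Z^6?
(-2, -5, 1, -1, 4, 1)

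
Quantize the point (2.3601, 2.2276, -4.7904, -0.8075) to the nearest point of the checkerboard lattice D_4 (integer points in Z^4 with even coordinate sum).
(2, 2, -5, -1)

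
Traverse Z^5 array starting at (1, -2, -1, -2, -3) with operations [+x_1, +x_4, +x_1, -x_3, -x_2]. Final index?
(3, -3, -2, -1, -3)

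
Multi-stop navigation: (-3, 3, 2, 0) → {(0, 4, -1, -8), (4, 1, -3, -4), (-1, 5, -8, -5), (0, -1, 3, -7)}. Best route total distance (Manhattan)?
52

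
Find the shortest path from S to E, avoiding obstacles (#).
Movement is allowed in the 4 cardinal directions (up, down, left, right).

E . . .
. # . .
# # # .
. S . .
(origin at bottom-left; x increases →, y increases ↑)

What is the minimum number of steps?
8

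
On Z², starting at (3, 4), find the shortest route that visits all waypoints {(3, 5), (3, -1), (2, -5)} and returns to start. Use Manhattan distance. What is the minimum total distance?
22
(one optimal route: (3, 4) → (3, 5) → (3, -1) → (2, -5) → (3, 4))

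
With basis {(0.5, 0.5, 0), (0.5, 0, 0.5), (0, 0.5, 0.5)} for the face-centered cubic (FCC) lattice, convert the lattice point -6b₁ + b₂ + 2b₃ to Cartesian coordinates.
(-2.5, -2, 1.5)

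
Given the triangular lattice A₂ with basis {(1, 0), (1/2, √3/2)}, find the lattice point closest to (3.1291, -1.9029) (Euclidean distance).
(3, -1.732)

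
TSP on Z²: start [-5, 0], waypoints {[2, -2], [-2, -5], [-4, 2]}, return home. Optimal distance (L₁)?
28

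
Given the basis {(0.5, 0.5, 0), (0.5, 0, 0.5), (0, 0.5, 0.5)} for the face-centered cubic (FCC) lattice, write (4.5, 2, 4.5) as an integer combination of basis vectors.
2b₁ + 7b₂ + 2b₃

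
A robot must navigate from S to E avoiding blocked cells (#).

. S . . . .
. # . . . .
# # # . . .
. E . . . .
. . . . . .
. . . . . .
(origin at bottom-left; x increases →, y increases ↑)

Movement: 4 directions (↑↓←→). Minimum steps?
7
(one shortest path: (1, 5) → (2, 5) → (3, 5) → (3, 4) → (3, 3) → (3, 2) → (2, 2) → (1, 2))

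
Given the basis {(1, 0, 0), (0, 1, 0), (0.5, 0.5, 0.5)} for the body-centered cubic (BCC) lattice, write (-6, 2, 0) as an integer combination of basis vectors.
-6b₁ + 2b₂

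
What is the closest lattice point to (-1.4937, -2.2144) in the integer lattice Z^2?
(-1, -2)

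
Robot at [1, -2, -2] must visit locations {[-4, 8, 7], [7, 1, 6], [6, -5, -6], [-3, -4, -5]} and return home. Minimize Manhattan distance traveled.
82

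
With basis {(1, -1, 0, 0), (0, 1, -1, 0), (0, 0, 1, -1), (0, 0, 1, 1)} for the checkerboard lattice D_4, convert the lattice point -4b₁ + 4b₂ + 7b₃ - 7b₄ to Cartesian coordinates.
(-4, 8, -4, -14)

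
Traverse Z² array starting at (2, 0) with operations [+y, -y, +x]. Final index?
(3, 0)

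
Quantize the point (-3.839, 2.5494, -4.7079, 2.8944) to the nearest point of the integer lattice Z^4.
(-4, 3, -5, 3)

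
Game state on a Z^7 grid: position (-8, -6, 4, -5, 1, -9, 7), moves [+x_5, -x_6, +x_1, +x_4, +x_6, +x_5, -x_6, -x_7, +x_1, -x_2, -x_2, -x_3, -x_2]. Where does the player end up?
(-6, -9, 3, -4, 3, -10, 6)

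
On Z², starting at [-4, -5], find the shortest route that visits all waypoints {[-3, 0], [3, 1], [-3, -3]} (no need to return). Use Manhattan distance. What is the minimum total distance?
13
(one optimal route: (-4, -5) → (-3, -3) → (-3, 0) → (3, 1))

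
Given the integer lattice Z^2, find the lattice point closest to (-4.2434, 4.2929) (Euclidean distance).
(-4, 4)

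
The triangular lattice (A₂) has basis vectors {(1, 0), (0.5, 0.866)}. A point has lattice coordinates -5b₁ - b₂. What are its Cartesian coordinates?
(-5.5, -0.866)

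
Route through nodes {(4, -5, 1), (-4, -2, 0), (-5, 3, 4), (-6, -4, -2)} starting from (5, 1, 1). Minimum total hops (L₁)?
37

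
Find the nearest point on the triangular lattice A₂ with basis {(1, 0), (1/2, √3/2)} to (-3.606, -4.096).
(-3.5, -4.33)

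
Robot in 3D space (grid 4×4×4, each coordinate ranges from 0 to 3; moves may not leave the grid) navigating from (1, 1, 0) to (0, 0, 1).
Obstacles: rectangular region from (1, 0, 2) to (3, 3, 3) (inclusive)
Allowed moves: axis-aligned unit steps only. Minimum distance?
3
(one shortest path: (1, 1, 0) → (0, 1, 0) → (0, 0, 0) → (0, 0, 1))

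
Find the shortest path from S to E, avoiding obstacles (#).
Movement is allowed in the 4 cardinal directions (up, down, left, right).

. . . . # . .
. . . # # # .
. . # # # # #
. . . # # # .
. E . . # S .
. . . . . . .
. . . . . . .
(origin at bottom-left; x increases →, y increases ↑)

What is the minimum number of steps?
6
(one shortest path: (5, 2) → (5, 1) → (4, 1) → (3, 1) → (2, 1) → (1, 1) → (1, 2))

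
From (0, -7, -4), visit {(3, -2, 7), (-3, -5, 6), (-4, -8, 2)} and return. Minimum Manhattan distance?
48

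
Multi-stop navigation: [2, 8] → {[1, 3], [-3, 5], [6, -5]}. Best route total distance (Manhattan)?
27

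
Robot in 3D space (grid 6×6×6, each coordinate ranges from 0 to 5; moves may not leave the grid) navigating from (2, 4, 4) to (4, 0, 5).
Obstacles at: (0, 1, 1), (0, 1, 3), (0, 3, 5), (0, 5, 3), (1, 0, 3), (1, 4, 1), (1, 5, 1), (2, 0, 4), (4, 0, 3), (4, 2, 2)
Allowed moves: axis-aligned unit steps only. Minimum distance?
7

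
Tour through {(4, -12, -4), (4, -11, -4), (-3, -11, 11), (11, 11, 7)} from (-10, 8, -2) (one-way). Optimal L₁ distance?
96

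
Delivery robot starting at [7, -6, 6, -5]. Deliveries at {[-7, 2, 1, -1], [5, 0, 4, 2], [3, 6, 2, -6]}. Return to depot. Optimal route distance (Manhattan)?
78
(one optimal route: (7, -6, 6, -5) → (5, 0, 4, 2) → (-7, 2, 1, -1) → (3, 6, 2, -6) → (7, -6, 6, -5))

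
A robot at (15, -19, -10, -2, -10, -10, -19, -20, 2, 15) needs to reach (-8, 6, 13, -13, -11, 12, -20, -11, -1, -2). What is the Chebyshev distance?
25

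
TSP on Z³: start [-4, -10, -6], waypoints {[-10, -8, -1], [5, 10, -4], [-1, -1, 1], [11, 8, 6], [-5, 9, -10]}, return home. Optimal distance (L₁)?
116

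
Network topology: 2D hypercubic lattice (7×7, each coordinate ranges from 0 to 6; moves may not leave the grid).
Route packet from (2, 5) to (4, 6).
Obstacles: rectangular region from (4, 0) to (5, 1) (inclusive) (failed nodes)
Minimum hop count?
3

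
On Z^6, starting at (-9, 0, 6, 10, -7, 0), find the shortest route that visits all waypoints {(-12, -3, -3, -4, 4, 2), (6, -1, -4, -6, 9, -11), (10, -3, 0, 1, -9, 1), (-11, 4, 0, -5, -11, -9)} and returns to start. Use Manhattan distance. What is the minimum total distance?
206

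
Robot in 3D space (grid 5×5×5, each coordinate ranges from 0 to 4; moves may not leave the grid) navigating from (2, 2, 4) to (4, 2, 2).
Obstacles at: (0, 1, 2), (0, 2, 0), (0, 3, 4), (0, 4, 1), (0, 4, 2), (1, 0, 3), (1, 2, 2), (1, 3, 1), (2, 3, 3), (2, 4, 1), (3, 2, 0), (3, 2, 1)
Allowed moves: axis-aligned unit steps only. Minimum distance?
4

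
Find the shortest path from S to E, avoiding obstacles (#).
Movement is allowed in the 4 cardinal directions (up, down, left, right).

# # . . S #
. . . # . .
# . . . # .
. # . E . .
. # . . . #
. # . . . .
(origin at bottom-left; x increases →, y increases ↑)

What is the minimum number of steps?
6
(one shortest path: (4, 5) → (3, 5) → (2, 5) → (2, 4) → (2, 3) → (3, 3) → (3, 2))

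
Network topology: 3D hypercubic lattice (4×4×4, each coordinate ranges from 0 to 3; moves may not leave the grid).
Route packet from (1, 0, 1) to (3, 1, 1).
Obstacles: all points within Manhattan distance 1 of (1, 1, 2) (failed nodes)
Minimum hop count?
3
(one shortest path: (1, 0, 1) → (2, 0, 1) → (3, 0, 1) → (3, 1, 1))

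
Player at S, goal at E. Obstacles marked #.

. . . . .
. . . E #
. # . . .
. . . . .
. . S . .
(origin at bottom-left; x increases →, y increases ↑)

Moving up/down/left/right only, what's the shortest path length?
4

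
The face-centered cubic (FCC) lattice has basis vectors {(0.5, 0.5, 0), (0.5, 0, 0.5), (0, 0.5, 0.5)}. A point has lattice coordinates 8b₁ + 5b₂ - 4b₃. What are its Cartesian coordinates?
(6.5, 2, 0.5)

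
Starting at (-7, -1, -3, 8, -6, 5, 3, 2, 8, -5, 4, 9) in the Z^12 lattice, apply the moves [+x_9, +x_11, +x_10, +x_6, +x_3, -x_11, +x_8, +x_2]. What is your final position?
(-7, 0, -2, 8, -6, 6, 3, 3, 9, -4, 4, 9)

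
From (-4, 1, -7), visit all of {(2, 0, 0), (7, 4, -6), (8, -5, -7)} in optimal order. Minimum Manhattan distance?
40
(one optimal route: (-4, 1, -7) → (2, 0, 0) → (7, 4, -6) → (8, -5, -7))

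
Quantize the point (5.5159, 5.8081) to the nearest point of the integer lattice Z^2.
(6, 6)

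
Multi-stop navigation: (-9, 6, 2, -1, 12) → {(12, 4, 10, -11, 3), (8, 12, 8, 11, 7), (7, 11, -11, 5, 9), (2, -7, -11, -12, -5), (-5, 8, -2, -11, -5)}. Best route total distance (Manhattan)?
185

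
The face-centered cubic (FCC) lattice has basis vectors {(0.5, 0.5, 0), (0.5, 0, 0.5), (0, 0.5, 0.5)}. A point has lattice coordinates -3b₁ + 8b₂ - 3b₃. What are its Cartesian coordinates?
(2.5, -3, 2.5)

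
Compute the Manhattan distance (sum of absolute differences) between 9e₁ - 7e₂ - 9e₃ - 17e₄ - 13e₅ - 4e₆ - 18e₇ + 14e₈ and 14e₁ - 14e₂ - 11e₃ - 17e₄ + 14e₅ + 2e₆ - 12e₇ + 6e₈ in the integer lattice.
61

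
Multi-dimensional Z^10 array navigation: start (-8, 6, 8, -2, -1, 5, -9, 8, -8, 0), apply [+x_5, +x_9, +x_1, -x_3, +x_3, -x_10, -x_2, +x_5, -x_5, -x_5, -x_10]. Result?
(-7, 5, 8, -2, -1, 5, -9, 8, -7, -2)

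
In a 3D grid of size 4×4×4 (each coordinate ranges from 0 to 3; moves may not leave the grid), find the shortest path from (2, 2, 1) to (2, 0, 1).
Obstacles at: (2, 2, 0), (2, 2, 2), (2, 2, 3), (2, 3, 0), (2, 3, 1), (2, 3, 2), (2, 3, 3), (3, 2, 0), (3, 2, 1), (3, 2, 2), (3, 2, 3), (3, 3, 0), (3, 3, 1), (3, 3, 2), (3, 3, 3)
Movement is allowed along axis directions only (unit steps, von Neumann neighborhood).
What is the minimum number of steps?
2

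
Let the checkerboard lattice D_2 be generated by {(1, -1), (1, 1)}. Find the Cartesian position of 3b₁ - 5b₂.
(-2, -8)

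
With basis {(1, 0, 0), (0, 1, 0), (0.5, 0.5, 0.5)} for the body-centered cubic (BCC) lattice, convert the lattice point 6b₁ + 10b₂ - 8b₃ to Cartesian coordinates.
(2, 6, -4)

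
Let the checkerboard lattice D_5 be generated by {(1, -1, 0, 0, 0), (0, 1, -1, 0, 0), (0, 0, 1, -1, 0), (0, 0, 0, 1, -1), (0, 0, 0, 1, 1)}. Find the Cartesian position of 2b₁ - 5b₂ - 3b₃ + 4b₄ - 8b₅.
(2, -7, 2, -1, -12)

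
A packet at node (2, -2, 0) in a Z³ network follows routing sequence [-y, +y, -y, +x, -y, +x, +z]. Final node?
(4, -4, 1)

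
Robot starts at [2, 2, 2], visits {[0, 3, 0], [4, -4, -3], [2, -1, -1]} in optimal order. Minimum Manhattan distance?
19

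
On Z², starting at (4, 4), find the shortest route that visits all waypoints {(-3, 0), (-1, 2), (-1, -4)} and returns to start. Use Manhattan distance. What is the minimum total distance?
30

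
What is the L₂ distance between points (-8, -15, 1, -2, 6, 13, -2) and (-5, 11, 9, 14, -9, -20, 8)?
49.1833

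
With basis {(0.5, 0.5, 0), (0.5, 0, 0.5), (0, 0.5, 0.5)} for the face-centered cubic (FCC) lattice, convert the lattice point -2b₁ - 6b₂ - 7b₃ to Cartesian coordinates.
(-4, -4.5, -6.5)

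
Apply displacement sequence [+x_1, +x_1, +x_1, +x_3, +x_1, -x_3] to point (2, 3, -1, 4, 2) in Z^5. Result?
(6, 3, -1, 4, 2)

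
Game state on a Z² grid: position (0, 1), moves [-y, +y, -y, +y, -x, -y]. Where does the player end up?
(-1, 0)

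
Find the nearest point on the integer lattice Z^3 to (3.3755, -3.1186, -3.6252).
(3, -3, -4)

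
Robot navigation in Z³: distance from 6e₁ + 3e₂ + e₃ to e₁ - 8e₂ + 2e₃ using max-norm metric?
11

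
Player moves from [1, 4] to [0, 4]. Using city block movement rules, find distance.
1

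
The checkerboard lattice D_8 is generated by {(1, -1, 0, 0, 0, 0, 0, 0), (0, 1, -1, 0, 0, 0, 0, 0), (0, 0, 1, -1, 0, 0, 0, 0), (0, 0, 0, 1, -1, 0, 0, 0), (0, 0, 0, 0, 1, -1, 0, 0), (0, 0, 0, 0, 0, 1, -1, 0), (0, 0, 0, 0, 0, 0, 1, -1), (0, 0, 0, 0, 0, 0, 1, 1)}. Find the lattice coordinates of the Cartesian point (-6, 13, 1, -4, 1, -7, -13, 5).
-6b₁ + 7b₂ + 8b₃ + 4b₄ + 5b₅ - 2b₆ - 10b₇ - 5b₈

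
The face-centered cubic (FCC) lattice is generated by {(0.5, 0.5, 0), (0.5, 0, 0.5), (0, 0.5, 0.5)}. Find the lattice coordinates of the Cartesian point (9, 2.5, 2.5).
9b₁ + 9b₂ - 4b₃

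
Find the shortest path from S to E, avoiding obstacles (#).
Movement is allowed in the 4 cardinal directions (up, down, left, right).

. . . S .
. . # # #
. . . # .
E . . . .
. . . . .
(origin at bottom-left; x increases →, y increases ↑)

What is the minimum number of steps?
6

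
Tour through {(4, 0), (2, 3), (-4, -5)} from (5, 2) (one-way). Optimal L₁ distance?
22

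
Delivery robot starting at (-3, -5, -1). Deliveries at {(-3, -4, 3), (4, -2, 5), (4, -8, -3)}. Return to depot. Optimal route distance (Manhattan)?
42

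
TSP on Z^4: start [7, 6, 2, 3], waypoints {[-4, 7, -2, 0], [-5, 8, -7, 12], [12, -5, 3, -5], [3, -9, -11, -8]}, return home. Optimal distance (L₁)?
142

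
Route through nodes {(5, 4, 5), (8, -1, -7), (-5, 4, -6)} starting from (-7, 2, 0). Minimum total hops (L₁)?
49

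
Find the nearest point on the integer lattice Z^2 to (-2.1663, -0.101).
(-2, 0)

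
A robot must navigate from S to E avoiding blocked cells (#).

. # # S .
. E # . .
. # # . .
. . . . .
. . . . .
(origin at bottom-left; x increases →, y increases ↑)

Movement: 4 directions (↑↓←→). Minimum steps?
9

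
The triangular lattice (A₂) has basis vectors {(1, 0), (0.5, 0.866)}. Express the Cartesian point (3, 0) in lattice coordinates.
3b₁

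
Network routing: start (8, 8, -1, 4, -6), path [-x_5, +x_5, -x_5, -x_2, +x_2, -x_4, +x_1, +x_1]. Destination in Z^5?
(10, 8, -1, 3, -7)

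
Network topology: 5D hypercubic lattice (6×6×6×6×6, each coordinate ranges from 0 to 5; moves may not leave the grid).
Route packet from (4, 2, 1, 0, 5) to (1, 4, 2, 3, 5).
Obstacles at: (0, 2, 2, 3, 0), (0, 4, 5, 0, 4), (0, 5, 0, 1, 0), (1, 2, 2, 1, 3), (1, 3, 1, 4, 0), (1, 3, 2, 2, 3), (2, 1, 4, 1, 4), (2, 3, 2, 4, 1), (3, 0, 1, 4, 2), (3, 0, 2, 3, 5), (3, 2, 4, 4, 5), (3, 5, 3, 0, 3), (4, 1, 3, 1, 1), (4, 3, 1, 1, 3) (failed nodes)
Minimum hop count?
9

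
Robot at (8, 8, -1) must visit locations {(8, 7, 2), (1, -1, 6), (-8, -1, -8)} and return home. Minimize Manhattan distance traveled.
78
(one optimal route: (8, 8, -1) → (8, 7, 2) → (1, -1, 6) → (-8, -1, -8) → (8, 8, -1))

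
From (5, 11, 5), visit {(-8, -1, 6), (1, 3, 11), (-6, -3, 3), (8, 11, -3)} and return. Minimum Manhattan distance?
88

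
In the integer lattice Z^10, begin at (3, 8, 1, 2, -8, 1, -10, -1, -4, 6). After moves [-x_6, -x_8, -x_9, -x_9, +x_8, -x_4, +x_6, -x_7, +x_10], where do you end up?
(3, 8, 1, 1, -8, 1, -11, -1, -6, 7)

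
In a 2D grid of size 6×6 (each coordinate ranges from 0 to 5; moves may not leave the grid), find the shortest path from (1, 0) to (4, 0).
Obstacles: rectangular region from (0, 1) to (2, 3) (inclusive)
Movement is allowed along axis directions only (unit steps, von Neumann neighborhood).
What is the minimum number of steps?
3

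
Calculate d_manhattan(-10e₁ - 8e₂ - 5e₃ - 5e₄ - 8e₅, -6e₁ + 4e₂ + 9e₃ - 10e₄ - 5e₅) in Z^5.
38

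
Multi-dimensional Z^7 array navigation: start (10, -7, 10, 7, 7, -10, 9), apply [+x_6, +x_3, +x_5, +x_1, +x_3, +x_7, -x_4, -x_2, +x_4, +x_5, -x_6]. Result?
(11, -8, 12, 7, 9, -10, 10)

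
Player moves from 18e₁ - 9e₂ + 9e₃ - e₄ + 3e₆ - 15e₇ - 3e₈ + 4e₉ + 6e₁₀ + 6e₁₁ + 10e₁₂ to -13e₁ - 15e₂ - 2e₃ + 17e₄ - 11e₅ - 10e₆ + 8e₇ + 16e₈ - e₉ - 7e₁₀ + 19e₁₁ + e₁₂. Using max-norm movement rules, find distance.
31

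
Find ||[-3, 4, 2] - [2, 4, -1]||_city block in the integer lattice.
8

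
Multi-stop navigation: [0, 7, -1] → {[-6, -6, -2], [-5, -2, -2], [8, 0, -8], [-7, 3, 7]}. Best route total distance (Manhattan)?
64
(one optimal route: (0, 7, -1) → (-7, 3, 7) → (-6, -6, -2) → (-5, -2, -2) → (8, 0, -8))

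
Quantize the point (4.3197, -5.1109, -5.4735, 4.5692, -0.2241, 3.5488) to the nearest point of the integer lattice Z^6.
(4, -5, -5, 5, 0, 4)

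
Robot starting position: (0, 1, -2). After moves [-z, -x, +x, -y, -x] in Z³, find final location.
(-1, 0, -3)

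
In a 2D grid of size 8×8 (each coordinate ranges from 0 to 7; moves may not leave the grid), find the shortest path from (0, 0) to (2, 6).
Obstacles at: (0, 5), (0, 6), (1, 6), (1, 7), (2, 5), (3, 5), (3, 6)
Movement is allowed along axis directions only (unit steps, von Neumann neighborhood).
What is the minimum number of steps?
14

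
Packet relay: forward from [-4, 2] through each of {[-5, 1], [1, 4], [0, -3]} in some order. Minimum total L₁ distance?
19
(one optimal route: (-4, 2) → (-5, 1) → (1, 4) → (0, -3))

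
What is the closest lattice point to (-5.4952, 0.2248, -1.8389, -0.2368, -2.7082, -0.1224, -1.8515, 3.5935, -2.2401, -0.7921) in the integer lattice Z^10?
(-5, 0, -2, 0, -3, 0, -2, 4, -2, -1)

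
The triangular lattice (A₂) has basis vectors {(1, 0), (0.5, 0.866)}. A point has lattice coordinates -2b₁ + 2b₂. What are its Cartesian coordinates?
(-1, 1.732)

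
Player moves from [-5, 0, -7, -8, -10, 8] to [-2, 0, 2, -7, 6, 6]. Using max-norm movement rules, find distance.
16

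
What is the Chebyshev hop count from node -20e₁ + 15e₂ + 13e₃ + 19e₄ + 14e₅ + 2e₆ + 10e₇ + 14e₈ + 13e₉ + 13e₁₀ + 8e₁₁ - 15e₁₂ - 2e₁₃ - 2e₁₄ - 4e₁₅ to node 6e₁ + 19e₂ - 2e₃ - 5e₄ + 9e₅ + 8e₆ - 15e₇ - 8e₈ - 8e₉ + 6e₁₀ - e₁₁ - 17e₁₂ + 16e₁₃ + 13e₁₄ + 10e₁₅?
26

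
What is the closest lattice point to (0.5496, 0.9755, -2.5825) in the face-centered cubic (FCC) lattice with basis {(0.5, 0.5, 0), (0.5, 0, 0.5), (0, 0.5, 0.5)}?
(0.5, 1, -2.5)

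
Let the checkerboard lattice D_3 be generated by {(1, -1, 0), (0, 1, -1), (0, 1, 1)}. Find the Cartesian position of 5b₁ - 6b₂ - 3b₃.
(5, -14, 3)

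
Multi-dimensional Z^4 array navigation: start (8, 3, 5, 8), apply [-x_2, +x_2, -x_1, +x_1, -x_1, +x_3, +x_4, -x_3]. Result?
(7, 3, 5, 9)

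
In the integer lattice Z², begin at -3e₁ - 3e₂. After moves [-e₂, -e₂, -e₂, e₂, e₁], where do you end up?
(-2, -5)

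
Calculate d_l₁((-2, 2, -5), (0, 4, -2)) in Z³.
7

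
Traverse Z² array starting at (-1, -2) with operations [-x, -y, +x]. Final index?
(-1, -3)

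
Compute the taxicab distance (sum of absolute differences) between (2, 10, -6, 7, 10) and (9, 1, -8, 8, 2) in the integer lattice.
27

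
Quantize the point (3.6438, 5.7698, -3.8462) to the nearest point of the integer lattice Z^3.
(4, 6, -4)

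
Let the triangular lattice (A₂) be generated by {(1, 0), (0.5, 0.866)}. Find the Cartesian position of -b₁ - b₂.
(-1.5, -0.866)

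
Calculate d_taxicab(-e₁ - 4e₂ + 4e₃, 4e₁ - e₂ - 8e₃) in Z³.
20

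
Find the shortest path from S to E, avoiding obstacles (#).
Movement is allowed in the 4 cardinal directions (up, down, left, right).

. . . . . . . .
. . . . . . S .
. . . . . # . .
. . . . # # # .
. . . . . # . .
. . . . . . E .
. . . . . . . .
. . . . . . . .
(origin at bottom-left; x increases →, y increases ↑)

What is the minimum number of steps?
6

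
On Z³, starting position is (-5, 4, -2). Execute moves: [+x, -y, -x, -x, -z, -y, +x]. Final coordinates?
(-5, 2, -3)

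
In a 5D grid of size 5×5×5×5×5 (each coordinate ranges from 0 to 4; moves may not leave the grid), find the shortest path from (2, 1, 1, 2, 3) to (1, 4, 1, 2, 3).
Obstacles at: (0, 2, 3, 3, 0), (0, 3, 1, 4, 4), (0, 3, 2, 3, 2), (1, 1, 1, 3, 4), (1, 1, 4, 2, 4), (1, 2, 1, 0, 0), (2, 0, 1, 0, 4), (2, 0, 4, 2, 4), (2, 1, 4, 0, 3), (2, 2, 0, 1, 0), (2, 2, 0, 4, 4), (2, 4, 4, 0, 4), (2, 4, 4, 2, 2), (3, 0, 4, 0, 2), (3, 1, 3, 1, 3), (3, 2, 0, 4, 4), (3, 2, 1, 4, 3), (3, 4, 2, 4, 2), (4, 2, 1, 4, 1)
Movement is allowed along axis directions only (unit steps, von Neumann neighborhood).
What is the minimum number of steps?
4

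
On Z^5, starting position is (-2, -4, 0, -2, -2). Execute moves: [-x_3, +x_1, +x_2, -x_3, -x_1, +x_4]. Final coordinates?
(-2, -3, -2, -1, -2)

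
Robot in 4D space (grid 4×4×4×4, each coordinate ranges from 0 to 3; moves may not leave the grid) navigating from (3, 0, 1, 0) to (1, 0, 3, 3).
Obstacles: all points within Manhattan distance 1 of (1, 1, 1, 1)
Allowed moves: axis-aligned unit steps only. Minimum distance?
7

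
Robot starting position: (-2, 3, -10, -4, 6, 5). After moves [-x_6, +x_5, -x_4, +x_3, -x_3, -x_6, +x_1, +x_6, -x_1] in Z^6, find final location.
(-2, 3, -10, -5, 7, 4)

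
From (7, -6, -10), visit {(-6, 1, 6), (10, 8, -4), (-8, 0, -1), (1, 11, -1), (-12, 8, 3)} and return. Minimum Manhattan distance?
114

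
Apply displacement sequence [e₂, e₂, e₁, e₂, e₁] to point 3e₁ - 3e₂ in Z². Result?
(5, 0)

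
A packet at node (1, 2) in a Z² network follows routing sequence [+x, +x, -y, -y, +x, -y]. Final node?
(4, -1)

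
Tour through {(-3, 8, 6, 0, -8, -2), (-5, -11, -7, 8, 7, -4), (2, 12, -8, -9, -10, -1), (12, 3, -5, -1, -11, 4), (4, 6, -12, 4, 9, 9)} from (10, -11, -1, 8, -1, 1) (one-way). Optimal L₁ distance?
203
(one optimal route: (10, -11, -1, 8, -1, 1) → (-5, -11, -7, 8, 7, -4) → (4, 6, -12, 4, 9, 9) → (12, 3, -5, -1, -11, 4) → (2, 12, -8, -9, -10, -1) → (-3, 8, 6, 0, -8, -2))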